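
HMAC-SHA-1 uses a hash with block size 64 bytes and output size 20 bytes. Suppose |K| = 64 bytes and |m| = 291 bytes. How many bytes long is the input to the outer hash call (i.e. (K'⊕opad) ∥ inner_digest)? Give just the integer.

84

Key is 64 ≤ 64 bytes, zero-padded: |K'| = 64.
Outer input = (K'⊕opad) ∥ H(inner) → 64 + 20 = 84 bytes.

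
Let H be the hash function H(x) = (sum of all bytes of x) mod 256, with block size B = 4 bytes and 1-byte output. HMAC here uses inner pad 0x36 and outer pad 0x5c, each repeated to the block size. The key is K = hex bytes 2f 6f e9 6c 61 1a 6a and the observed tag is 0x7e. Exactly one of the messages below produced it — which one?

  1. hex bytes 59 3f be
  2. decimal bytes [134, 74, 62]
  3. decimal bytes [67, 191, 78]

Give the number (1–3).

Key hex bytes 2f 6f e9 6c 61 1a 6a is 7 bytes > B = 4, so hash it first: H(key) = d8, then zero-pad to 4 bytes: K' = d8 00 00 00.
K' ⊕ ipad = ee 36 36 36; K' ⊕ opad = 84 5c 5c 5c.
m1: inner = H(ee 36 36 36 59 3f be) = e6; tag = H(84 5c 5c 5c e6) = 7e ← matches
m2: inner = H(ee 36 36 36 86 4a 3e) = 9e; tag = H(84 5c 5c 5c 9e) = 36
m3: inner = H(ee 36 36 36 43 bf 4e) = e0; tag = H(84 5c 5c 5c e0) = 78

1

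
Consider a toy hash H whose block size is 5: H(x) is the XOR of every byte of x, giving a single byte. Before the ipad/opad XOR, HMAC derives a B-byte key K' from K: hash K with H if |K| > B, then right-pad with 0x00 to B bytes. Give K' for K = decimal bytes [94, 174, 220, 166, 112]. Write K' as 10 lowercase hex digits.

5eaedca670

Key decimal bytes [94, 174, 220, 166, 112] = 5e ae dc a6 70 is exactly B = 5 bytes: K' = 5e ae dc a6 70.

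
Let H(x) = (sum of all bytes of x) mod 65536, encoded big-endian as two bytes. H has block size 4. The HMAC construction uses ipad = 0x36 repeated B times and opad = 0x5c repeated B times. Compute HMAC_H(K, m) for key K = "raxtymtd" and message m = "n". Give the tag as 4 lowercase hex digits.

Key "raxtymtd" = 72 61 78 74 79 6d 74 64 is 8 bytes > B = 4, so hash it first: H(key) = 03 7d, then zero-pad to 4 bytes: K' = 03 7d 00 00.
K' ⊕ ipad = 35 4b 36 36.  K' ⊕ opad = 5f 21 5c 5c.
Inner input = (K'⊕ipad) ∥ m = 35 4b 36 36 ∥ 6e.
Inner hash: sum = 53+75+54+54+110 = 346 → 01 5a.
Outer input = (K'⊕opad) ∥ inner = 5f 21 5c 5c ∥ 01 5a.
Outer hash (tag): sum = 95+33+92+92+1+90 = 403 → 01 93.

0193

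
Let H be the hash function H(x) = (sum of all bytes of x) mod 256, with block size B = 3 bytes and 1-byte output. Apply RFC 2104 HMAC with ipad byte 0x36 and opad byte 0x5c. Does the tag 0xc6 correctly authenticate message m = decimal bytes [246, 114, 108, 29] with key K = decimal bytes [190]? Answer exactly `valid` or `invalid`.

Key decimal bytes [190] = be is 1 byte ≤ B = 3; zero-pad to 3 bytes: K' = be 00 00.
K' ⊕ ipad = 88 36 36; K' ⊕ opad = e2 5c 5c.
Inner hash: sum = 136+54+54+246+114+108+29 = 741; mod 256 = 229 → e5.
Outer hash (recomputed tag): sum = 226+92+92+229 = 639; mod 256 = 127 → 7f.
Recomputed tag = 7f; claimed = c6 → mismatch.

invalid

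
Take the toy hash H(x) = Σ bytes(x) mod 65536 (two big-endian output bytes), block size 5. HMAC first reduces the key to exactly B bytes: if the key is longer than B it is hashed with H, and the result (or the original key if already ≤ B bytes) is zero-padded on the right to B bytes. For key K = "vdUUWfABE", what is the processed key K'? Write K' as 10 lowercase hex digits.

|K| = 9 > B = 5, so first hash the key.
H(K): sum = 118+100+85+85+87+102+65+66+69 = 777 → 03 09.
Zero-pad H(K) = 03 09 to 5 bytes: K' = 03 09 00 00 00.

0309000000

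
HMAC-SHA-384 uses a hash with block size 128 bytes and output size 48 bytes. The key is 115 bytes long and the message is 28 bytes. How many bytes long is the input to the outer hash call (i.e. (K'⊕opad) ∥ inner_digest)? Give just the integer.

176

Key is 115 ≤ 128 bytes, zero-padded: |K'| = 128.
Outer input = (K'⊕opad) ∥ H(inner) → 128 + 48 = 176 bytes.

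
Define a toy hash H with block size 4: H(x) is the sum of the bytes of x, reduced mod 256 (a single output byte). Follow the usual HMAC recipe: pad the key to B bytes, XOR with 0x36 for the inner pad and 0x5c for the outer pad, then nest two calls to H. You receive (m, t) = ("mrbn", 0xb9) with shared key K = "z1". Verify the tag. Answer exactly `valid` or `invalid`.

Key "z1" = 7a 31 is 2 bytes ≤ B = 4; zero-pad to 4 bytes: K' = 7a 31 00 00.
K' ⊕ ipad = 4c 07 36 36; K' ⊕ opad = 26 6d 5c 5c.
Inner hash: sum = 76+7+54+54+109+114+98+110 = 622; mod 256 = 110 → 6e.
Outer hash (recomputed tag): sum = 38+109+92+92+110 = 441; mod 256 = 185 → b9.
Recomputed tag = b9; claimed = b9 → match.

valid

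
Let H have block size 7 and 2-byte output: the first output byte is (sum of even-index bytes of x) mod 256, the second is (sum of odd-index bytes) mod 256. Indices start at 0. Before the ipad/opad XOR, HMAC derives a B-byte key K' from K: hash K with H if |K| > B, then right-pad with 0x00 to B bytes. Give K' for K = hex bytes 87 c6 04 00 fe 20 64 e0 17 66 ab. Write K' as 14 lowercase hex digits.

|K| = 11 > B = 7, so first hash the key.
H(K): even-index sum = 687 mod 256 = 175; odd-index sum = 556 mod 256 = 44 → af 2c.
Zero-pad H(K) = af 2c to 7 bytes: K' = af 2c 00 00 00 00 00.

af2c0000000000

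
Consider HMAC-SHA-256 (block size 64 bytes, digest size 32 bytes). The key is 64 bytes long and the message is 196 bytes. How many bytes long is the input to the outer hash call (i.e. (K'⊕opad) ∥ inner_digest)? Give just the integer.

96

Key is 64 ≤ 64 bytes, zero-padded: |K'| = 64.
Outer input = (K'⊕opad) ∥ H(inner) → 64 + 32 = 96 bytes.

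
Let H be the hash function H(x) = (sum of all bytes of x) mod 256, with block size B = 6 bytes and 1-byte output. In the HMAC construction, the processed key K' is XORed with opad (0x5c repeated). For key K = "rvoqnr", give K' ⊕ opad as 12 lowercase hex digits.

Key "rvoqnr" = 72 76 6f 71 6e 72 is exactly B = 6 bytes: K' = 72 76 6f 71 6e 72.
XOR each byte with 0x5c: 72⊕5c=2e, 76⊕5c=2a, 6f⊕5c=33, 71⊕5c=2d, 6e⊕5c=32, 72⊕5c=2e.

2e2a332d322e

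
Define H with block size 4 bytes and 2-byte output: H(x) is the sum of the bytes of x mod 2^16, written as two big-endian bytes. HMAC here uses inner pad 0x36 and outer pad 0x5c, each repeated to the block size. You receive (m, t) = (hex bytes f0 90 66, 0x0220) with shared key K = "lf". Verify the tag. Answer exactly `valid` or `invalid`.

Key "lf" = 6c 66 is 2 bytes ≤ B = 4; zero-pad to 4 bytes: K' = 6c 66 00 00.
K' ⊕ ipad = 5a 50 36 36; K' ⊕ opad = 30 3a 5c 5c.
Inner hash: sum = 90+80+54+54+240+144+102 = 764 → 02 fc.
Outer hash (recomputed tag): sum = 48+58+92+92+2+252 = 544 → 02 20.
Recomputed tag = 0220; claimed = 0220 → match.

valid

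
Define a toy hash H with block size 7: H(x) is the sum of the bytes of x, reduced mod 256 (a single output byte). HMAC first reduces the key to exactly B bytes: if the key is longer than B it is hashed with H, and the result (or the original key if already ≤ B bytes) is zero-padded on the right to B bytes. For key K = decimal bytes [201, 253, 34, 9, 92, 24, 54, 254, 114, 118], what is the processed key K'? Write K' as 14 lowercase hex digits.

|K| = 10 > B = 7, so first hash the key.
H(K): sum = 201+253+34+9+92+24+54+254+114+118 = 1153; mod 256 = 129 → 81.
Zero-pad H(K) = 81 to 7 bytes: K' = 81 00 00 00 00 00 00.

81000000000000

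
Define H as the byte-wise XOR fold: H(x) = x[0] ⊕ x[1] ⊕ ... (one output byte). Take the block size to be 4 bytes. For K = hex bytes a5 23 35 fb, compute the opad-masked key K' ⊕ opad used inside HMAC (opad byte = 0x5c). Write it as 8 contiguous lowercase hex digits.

f97f69a7

Key hex bytes a5 23 35 fb is exactly B = 4 bytes: K' = a5 23 35 fb.
XOR each byte with 0x5c: a5⊕5c=f9, 23⊕5c=7f, 35⊕5c=69, fb⊕5c=a7.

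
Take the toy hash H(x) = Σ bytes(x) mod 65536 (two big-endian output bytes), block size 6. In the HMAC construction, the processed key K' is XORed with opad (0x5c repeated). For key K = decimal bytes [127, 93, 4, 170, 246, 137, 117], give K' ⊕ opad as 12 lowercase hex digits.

Key decimal bytes [127, 93, 4, 170, 246, 137, 117] = 7f 5d 04 aa f6 89 75 is 7 bytes > B = 6, so hash it first: H(key) = 03 7e, then zero-pad to 6 bytes: K' = 03 7e 00 00 00 00.
XOR each byte with 0x5c: 03⊕5c=5f, 7e⊕5c=22, 00⊕5c=5c, 00⊕5c=5c, 00⊕5c=5c, 00⊕5c=5c.

5f225c5c5c5c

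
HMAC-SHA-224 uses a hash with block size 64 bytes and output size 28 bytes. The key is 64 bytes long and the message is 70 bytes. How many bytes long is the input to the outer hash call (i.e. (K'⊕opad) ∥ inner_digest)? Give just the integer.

92

Key is 64 ≤ 64 bytes, zero-padded: |K'| = 64.
Outer input = (K'⊕opad) ∥ H(inner) → 64 + 28 = 92 bytes.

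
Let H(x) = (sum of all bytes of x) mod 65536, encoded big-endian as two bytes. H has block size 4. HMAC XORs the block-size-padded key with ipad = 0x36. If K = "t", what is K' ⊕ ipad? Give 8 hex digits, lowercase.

42363636

Key "t" = 74 is 1 byte ≤ B = 4; zero-pad to 4 bytes: K' = 74 00 00 00.
XOR each byte with 0x36: 74⊕36=42, 00⊕36=36, 00⊕36=36, 00⊕36=36.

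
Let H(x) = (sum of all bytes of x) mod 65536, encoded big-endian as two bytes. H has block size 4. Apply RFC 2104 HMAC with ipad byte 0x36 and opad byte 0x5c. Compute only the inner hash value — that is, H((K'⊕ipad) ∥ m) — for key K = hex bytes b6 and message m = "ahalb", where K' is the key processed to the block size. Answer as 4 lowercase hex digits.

Key hex bytes b6 is 1 byte ≤ B = 4; zero-pad to 4 bytes: K' = b6 00 00 00.
K' ⊕ ipad = 80 36 36 36.
Inner input = 80 36 36 36 ∥ 61 68 61 6c 62.
Inner hash: sum = 128+54+54+54+97+104+97+108+98 = 794 → 03 1a.

031a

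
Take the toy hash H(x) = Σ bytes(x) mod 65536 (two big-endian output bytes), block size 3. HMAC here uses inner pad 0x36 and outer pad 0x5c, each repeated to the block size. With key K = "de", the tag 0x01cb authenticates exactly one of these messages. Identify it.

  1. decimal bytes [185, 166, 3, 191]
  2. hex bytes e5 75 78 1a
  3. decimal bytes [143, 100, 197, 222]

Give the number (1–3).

1

Key "de" = 64 65 is 2 bytes ≤ B = 3; zero-pad to 3 bytes: K' = 64 65 00.
K' ⊕ ipad = 52 53 36; K' ⊕ opad = 38 39 5c.
m1: inner = H(52 53 36 b9 a6 03 bf) = 02 fc; tag = H(38 39 5c 02 fc) = 01cb ← matches
m2: inner = H(52 53 36 e5 75 78 1a) = 02 c7; tag = H(38 39 5c 02 c7) = 0196
m3: inner = H(52 53 36 8f 64 c5 de) = 03 71; tag = H(38 39 5c 03 71) = 0141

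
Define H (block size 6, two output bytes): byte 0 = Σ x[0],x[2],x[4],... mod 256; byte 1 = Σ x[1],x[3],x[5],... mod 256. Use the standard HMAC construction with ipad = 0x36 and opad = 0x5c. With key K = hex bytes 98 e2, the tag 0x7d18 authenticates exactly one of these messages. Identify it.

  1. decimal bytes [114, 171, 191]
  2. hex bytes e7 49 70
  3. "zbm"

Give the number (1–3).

Key hex bytes 98 e2 is 2 bytes ≤ B = 6; zero-pad to 6 bytes: K' = 98 e2 00 00 00 00.
K' ⊕ ipad = ae d4 36 36 36 36; K' ⊕ opad = c4 be 5c 5c 5c 5c.
m1: inner = H(ae d4 36 36 36 36 72 ab bf) = 4b eb; tag = H(c4 be 5c 5c 5c 5c 4b eb) = c761
m2: inner = H(ae d4 36 36 36 36 e7 49 70) = 71 89; tag = H(c4 be 5c 5c 5c 5c 71 89) = edff
m3: inner = H(ae d4 36 36 36 36 7a 62 6d) = 01 a2; tag = H(c4 be 5c 5c 5c 5c 01 a2) = 7d18 ← matches

3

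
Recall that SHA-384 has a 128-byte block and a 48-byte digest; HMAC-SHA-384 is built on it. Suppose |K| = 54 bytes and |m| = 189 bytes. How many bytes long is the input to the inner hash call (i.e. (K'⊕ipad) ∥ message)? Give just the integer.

Key is 54 ≤ 128 bytes, zero-padded: |K'| = 128.
Inner input = (K'⊕ipad) ∥ m → 128 + 189 = 317 bytes.

317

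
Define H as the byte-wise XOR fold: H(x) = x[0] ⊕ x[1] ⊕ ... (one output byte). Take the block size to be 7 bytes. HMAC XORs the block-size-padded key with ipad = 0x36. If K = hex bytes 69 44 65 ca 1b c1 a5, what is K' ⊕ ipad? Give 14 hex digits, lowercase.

5f7253fc2df793

Key hex bytes 69 44 65 ca 1b c1 a5 is exactly B = 7 bytes: K' = 69 44 65 ca 1b c1 a5.
XOR each byte with 0x36: 69⊕36=5f, 44⊕36=72, 65⊕36=53, ca⊕36=fc, 1b⊕36=2d, c1⊕36=f7, a5⊕36=93.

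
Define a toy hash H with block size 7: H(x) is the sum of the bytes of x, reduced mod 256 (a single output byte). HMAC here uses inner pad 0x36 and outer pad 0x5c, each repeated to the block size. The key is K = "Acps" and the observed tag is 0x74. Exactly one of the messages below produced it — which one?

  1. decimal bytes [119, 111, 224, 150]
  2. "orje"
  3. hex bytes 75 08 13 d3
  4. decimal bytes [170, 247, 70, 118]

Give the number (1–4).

2

Key "Acps" = 41 63 70 73 is 4 bytes ≤ B = 7; zero-pad to 7 bytes: K' = 41 63 70 73 00 00 00.
K' ⊕ ipad = 77 55 46 45 36 36 36; K' ⊕ opad = 1d 3f 2c 2f 5c 5c 5c.
m1: inner = H(77 55 46 45 36 36 36 77 6f e0 96) = 55; tag = H(1d 3f 2c 2f 5c 5c 5c 55) = 20
m2: inner = H(77 55 46 45 36 36 36 6f 72 6a 65) = a9; tag = H(1d 3f 2c 2f 5c 5c 5c a9) = 74 ← matches
m3: inner = H(77 55 46 45 36 36 36 75 08 13 d3) = 5c; tag = H(1d 3f 2c 2f 5c 5c 5c 5c) = 27
m4: inner = H(77 55 46 45 36 36 36 aa f7 46 76) = 56; tag = H(1d 3f 2c 2f 5c 5c 5c 56) = 21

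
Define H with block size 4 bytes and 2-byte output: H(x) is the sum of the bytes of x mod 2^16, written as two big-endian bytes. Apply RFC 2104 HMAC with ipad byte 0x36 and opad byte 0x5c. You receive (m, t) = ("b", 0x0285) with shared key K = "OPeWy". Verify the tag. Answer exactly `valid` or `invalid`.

valid

Key "OPeWy" = 4f 50 65 57 79 is 5 bytes > B = 4, so hash it first: H(key) = 01 d4, then zero-pad to 4 bytes: K' = 01 d4 00 00.
K' ⊕ ipad = 37 e2 36 36; K' ⊕ opad = 5d 88 5c 5c.
Inner hash: sum = 55+226+54+54+98 = 487 → 01 e7.
Outer hash (recomputed tag): sum = 93+136+92+92+1+231 = 645 → 02 85.
Recomputed tag = 0285; claimed = 0285 → match.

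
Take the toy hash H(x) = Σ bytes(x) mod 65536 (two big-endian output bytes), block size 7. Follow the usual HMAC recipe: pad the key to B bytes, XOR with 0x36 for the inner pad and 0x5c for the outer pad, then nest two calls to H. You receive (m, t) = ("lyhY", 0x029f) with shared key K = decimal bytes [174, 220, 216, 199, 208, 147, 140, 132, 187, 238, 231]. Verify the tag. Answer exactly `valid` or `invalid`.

Key decimal bytes [174, 220, 216, 199, 208, 147, 140, 132, 187, 238, 231] = ae dc d8 c7 d0 93 8c 84 bb ee e7 is 11 bytes > B = 7, so hash it first: H(key) = 08 2c, then zero-pad to 7 bytes: K' = 08 2c 00 00 00 00 00.
K' ⊕ ipad = 3e 1a 36 36 36 36 36; K' ⊕ opad = 54 70 5c 5c 5c 5c 5c.
Inner hash: sum = 62+26+54+54+54+54+54+108+121+104+89 = 780 → 03 0c.
Outer hash (recomputed tag): sum = 84+112+92+92+92+92+92+3+12 = 671 → 02 9f.
Recomputed tag = 029f; claimed = 029f → match.

valid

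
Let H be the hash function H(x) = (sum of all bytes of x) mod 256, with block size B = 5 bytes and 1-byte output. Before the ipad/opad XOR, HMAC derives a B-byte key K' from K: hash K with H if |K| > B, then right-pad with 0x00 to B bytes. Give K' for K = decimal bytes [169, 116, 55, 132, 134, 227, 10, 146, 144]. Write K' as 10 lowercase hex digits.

|K| = 9 > B = 5, so first hash the key.
H(K): sum = 169+116+55+132+134+227+10+146+144 = 1133; mod 256 = 109 → 6d.
Zero-pad H(K) = 6d to 5 bytes: K' = 6d 00 00 00 00.

6d00000000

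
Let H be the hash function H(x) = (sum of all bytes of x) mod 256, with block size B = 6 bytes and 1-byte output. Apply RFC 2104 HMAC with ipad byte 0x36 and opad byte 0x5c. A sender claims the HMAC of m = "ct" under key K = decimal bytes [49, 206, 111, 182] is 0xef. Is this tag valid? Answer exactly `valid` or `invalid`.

valid

Key decimal bytes [49, 206, 111, 182] = 31 ce 6f b6 is 4 bytes ≤ B = 6; zero-pad to 6 bytes: K' = 31 ce 6f b6 00 00.
K' ⊕ ipad = 07 f8 59 80 36 36; K' ⊕ opad = 6d 92 33 ea 5c 5c.
Inner hash: sum = 7+248+89+128+54+54+99+116 = 795; mod 256 = 27 → 1b.
Outer hash (recomputed tag): sum = 109+146+51+234+92+92+27 = 751; mod 256 = 239 → ef.
Recomputed tag = ef; claimed = ef → match.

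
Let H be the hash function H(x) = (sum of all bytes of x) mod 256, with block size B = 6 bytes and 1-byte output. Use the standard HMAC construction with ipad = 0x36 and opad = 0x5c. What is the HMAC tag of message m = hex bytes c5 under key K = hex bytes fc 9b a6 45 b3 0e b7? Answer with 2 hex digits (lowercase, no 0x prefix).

Key hex bytes fc 9b a6 45 b3 0e b7 is 7 bytes > B = 6, so hash it first: H(key) = fa, then zero-pad to 6 bytes: K' = fa 00 00 00 00 00.
K' ⊕ ipad = cc 36 36 36 36 36.  K' ⊕ opad = a6 5c 5c 5c 5c 5c.
Inner input = (K'⊕ipad) ∥ m = cc 36 36 36 36 36 ∥ c5.
Inner hash: sum = 204+54+54+54+54+54+197 = 671; mod 256 = 159 → 9f.
Outer input = (K'⊕opad) ∥ inner = a6 5c 5c 5c 5c 5c ∥ 9f.
Outer hash (tag): sum = 166+92+92+92+92+92+159 = 785; mod 256 = 17 → 11.

11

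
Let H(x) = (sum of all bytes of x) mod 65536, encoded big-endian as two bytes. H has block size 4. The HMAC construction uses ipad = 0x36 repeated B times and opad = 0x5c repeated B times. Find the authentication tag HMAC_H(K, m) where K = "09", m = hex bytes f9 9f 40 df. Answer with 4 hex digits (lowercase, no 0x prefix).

Key "09" = 30 39 is 2 bytes ≤ B = 4; zero-pad to 4 bytes: K' = 30 39 00 00.
K' ⊕ ipad = 06 0f 36 36.  K' ⊕ opad = 6c 65 5c 5c.
Inner input = (K'⊕ipad) ∥ m = 06 0f 36 36 ∥ f9 9f 40 df.
Inner hash: sum = 6+15+54+54+249+159+64+223 = 824 → 03 38.
Outer input = (K'⊕opad) ∥ inner = 6c 65 5c 5c ∥ 03 38.
Outer hash (tag): sum = 108+101+92+92+3+56 = 452 → 01 c4.

01c4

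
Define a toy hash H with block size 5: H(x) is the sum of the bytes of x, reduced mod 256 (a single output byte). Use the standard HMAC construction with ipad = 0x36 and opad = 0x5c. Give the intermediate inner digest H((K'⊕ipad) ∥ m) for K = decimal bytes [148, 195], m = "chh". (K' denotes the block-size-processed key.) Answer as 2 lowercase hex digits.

6c

Key decimal bytes [148, 195] = 94 c3 is 2 bytes ≤ B = 5; zero-pad to 5 bytes: K' = 94 c3 00 00 00.
K' ⊕ ipad = a2 f5 36 36 36.
Inner input = a2 f5 36 36 36 ∥ 63 68 68.
Inner hash: sum = 162+245+54+54+54+99+104+104 = 876; mod 256 = 108 → 6c.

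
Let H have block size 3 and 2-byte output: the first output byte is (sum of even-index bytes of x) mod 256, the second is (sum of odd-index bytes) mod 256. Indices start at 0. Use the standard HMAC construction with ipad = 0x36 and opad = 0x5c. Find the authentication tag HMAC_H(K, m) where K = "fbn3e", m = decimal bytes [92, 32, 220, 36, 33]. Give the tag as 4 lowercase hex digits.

bd52

Key "fbn3e" = 66 62 6e 33 65 is 5 bytes > B = 3, so hash it first: H(key) = 39 95, then zero-pad to 3 bytes: K' = 39 95 00.
K' ⊕ ipad = 0f a3 36.  K' ⊕ opad = 65 c9 5c.
Inner input = (K'⊕ipad) ∥ m = 0f a3 36 ∥ 5c 20 dc 24 21.
Inner hash: even-index sum = 137 mod 256 = 137; odd-index sum = 508 mod 256 = 252 → 89 fc.
Outer input = (K'⊕opad) ∥ inner = 65 c9 5c ∥ 89 fc.
Outer hash (tag): even-index sum = 445 mod 256 = 189; odd-index sum = 338 mod 256 = 82 → bd 52.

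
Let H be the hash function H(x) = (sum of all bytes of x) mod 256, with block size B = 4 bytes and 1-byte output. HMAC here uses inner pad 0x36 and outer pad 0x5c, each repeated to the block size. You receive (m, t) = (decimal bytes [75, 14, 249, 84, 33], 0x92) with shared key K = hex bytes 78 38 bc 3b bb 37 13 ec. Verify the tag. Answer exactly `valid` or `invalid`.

invalid

Key hex bytes 78 38 bc 3b bb 37 13 ec is 8 bytes > B = 4, so hash it first: H(key) = 98, then zero-pad to 4 bytes: K' = 98 00 00 00.
K' ⊕ ipad = ae 36 36 36; K' ⊕ opad = c4 5c 5c 5c.
Inner hash: sum = 174+54+54+54+75+14+249+84+33 = 791; mod 256 = 23 → 17.
Outer hash (recomputed tag): sum = 196+92+92+92+23 = 495; mod 256 = 239 → ef.
Recomputed tag = ef; claimed = 92 → mismatch.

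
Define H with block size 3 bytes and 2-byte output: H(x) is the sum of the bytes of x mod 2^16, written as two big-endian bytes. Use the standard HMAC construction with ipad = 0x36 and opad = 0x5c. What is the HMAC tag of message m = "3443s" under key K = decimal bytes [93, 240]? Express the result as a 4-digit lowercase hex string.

Key decimal bytes [93, 240] = 5d f0 is 2 bytes ≤ B = 3; zero-pad to 3 bytes: K' = 5d f0 00.
K' ⊕ ipad = 6b c6 36.  K' ⊕ opad = 01 ac 5c.
Inner input = (K'⊕ipad) ∥ m = 6b c6 36 ∥ 33 34 34 33 73.
Inner hash: sum = 107+198+54+51+52+52+51+115 = 680 → 02 a8.
Outer input = (K'⊕opad) ∥ inner = 01 ac 5c ∥ 02 a8.
Outer hash (tag): sum = 1+172+92+2+168 = 435 → 01 b3.

01b3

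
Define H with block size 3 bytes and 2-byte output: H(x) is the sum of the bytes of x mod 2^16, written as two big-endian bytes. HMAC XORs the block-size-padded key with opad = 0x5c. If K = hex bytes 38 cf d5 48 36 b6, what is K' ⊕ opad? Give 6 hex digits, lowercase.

5f4c5c

Key hex bytes 38 cf d5 48 36 b6 is 6 bytes > B = 3, so hash it first: H(key) = 03 10, then zero-pad to 3 bytes: K' = 03 10 00.
XOR each byte with 0x5c: 03⊕5c=5f, 10⊕5c=4c, 00⊕5c=5c.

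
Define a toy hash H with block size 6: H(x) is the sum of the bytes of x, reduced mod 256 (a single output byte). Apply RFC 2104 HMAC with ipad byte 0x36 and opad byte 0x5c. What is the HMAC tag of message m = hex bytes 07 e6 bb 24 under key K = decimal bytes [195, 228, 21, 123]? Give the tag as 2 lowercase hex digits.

Key decimal bytes [195, 228, 21, 123] = c3 e4 15 7b is 4 bytes ≤ B = 6; zero-pad to 6 bytes: K' = c3 e4 15 7b 00 00.
K' ⊕ ipad = f5 d2 23 4d 36 36.  K' ⊕ opad = 9f b8 49 27 5c 5c.
Inner input = (K'⊕ipad) ∥ m = f5 d2 23 4d 36 36 ∥ 07 e6 bb 24.
Inner hash: sum = 245+210+35+77+54+54+7+230+187+36 = 1135; mod 256 = 111 → 6f.
Outer input = (K'⊕opad) ∥ inner = 9f b8 49 27 5c 5c ∥ 6f.
Outer hash (tag): sum = 159+184+73+39+92+92+111 = 750; mod 256 = 238 → ee.

ee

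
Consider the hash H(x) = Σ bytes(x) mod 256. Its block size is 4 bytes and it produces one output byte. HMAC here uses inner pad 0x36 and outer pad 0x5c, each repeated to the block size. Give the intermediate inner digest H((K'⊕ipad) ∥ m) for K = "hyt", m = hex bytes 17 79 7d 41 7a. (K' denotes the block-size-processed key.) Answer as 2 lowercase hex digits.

ed

Key "hyt" = 68 79 74 is 3 bytes ≤ B = 4; zero-pad to 4 bytes: K' = 68 79 74 00.
K' ⊕ ipad = 5e 4f 42 36.
Inner input = 5e 4f 42 36 ∥ 17 79 7d 41 7a.
Inner hash: sum = 94+79+66+54+23+121+125+65+122 = 749; mod 256 = 237 → ed.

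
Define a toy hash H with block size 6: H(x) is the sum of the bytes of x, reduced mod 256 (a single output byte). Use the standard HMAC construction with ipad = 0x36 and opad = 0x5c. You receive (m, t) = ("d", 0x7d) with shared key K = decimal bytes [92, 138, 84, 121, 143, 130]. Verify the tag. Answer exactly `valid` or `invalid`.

invalid

Key decimal bytes [92, 138, 84, 121, 143, 130] = 5c 8a 54 79 8f 82 is exactly B = 6 bytes: K' = 5c 8a 54 79 8f 82.
K' ⊕ ipad = 6a bc 62 4f b9 b4; K' ⊕ opad = 00 d6 08 25 d3 de.
Inner hash: sum = 106+188+98+79+185+180+100 = 936; mod 256 = 168 → a8.
Outer hash (recomputed tag): sum = 0+214+8+37+211+222+168 = 860; mod 256 = 92 → 5c.
Recomputed tag = 5c; claimed = 7d → mismatch.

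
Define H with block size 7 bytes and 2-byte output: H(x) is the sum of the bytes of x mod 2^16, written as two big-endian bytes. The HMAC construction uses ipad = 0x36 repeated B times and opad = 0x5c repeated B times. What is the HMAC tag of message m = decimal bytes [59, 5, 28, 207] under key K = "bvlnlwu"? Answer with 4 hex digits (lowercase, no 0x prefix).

01a0

Key "bvlnlwu" = 62 76 6c 6e 6c 77 75 is exactly B = 7 bytes: K' = 62 76 6c 6e 6c 77 75.
K' ⊕ ipad = 54 40 5a 58 5a 41 43.  K' ⊕ opad = 3e 2a 30 32 30 2b 29.
Inner input = (K'⊕ipad) ∥ m = 54 40 5a 58 5a 41 43 ∥ 3b 05 1c cf.
Inner hash: sum = 84+64+90+88+90+65+67+59+5+28+207 = 847 → 03 4f.
Outer input = (K'⊕opad) ∥ inner = 3e 2a 30 32 30 2b 29 ∥ 03 4f.
Outer hash (tag): sum = 62+42+48+50+48+43+41+3+79 = 416 → 01 a0.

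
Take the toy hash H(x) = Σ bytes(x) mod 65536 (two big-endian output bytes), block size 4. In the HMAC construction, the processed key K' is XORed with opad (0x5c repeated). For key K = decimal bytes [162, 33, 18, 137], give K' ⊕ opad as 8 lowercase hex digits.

fe7d4ed5

Key decimal bytes [162, 33, 18, 137] = a2 21 12 89 is exactly B = 4 bytes: K' = a2 21 12 89.
XOR each byte with 0x5c: a2⊕5c=fe, 21⊕5c=7d, 12⊕5c=4e, 89⊕5c=d5.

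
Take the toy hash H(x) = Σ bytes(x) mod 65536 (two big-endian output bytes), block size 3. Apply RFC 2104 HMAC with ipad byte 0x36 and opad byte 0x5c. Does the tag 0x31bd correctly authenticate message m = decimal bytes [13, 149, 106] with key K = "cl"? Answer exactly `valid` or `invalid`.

Key "cl" = 63 6c is 2 bytes ≤ B = 3; zero-pad to 3 bytes: K' = 63 6c 00.
K' ⊕ ipad = 55 5a 36; K' ⊕ opad = 3f 30 5c.
Inner hash: sum = 85+90+54+13+149+106 = 497 → 01 f1.
Outer hash (recomputed tag): sum = 63+48+92+1+241 = 445 → 01 bd.
Recomputed tag = 01bd; claimed = 31bd → mismatch.

invalid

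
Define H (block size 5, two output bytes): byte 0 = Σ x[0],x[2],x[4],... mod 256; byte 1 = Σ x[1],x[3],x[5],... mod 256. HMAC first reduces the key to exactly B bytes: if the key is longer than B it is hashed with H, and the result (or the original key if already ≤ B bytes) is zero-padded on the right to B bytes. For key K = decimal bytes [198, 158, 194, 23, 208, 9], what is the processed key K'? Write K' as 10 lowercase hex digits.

|K| = 6 > B = 5, so first hash the key.
H(K): even-index sum = 600 mod 256 = 88; odd-index sum = 190 mod 256 = 190 → 58 be.
Zero-pad H(K) = 58 be to 5 bytes: K' = 58 be 00 00 00.

58be000000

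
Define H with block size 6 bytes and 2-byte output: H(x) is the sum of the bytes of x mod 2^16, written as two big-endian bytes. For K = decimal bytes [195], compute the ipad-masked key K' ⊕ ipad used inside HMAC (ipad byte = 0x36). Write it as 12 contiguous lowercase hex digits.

Key decimal bytes [195] = c3 is 1 byte ≤ B = 6; zero-pad to 6 bytes: K' = c3 00 00 00 00 00.
XOR each byte with 0x36: c3⊕36=f5, 00⊕36=36, 00⊕36=36, 00⊕36=36, 00⊕36=36, 00⊕36=36.

f53636363636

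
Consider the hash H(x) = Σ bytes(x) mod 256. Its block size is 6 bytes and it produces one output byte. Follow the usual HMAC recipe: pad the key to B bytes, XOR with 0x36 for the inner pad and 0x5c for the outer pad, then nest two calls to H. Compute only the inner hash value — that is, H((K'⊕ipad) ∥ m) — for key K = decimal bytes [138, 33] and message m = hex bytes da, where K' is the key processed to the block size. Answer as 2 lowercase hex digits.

Key decimal bytes [138, 33] = 8a 21 is 2 bytes ≤ B = 6; zero-pad to 6 bytes: K' = 8a 21 00 00 00 00.
K' ⊕ ipad = bc 17 36 36 36 36.
Inner input = bc 17 36 36 36 36 ∥ da.
Inner hash: sum = 188+23+54+54+54+54+218 = 645; mod 256 = 133 → 85.

85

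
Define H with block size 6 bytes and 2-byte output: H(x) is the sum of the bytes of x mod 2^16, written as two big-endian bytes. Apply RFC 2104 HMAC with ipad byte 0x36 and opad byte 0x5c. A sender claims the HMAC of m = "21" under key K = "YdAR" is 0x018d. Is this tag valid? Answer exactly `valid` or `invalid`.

valid

Key "YdAR" = 59 64 41 52 is 4 bytes ≤ B = 6; zero-pad to 6 bytes: K' = 59 64 41 52 00 00.
K' ⊕ ipad = 6f 52 77 64 36 36; K' ⊕ opad = 05 38 1d 0e 5c 5c.
Inner hash: sum = 111+82+119+100+54+54+50+49 = 619 → 02 6b.
Outer hash (recomputed tag): sum = 5+56+29+14+92+92+2+107 = 397 → 01 8d.
Recomputed tag = 018d; claimed = 018d → match.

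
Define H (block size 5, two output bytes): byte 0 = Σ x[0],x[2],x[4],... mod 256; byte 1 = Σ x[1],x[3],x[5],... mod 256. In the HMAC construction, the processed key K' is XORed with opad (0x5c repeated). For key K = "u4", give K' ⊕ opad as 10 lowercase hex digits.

29685c5c5c

Key "u4" = 75 34 is 2 bytes ≤ B = 5; zero-pad to 5 bytes: K' = 75 34 00 00 00.
XOR each byte with 0x5c: 75⊕5c=29, 34⊕5c=68, 00⊕5c=5c, 00⊕5c=5c, 00⊕5c=5c.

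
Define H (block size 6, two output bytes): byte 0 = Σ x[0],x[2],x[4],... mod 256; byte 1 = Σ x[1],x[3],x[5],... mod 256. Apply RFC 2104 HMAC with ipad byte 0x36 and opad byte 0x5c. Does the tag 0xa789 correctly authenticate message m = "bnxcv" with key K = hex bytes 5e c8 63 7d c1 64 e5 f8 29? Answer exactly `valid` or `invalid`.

Key hex bytes 5e c8 63 7d c1 64 e5 f8 29 is 9 bytes > B = 6, so hash it first: H(key) = 90 a1, then zero-pad to 6 bytes: K' = 90 a1 00 00 00 00.
K' ⊕ ipad = a6 97 36 36 36 36; K' ⊕ opad = cc fd 5c 5c 5c 5c.
Inner hash: even-index sum = 610 mod 256 = 98; odd-index sum = 468 mod 256 = 212 → 62 d4.
Outer hash (recomputed tag): even-index sum = 486 mod 256 = 230; odd-index sum = 649 mod 256 = 137 → e6 89.
Recomputed tag = e689; claimed = a789 → mismatch.

invalid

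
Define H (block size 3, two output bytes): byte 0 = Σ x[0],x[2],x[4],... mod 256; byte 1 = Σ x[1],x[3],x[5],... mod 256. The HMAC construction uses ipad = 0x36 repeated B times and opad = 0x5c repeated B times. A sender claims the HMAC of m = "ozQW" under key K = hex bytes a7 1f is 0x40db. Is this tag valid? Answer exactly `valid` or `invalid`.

Key hex bytes a7 1f is 2 bytes ≤ B = 3; zero-pad to 3 bytes: K' = a7 1f 00.
K' ⊕ ipad = 91 29 36; K' ⊕ opad = fb 43 5c.
Inner hash: even-index sum = 408 mod 256 = 152; odd-index sum = 233 mod 256 = 233 → 98 e9.
Outer hash (recomputed tag): even-index sum = 576 mod 256 = 64; odd-index sum = 219 mod 256 = 219 → 40 db.
Recomputed tag = 40db; claimed = 40db → match.

valid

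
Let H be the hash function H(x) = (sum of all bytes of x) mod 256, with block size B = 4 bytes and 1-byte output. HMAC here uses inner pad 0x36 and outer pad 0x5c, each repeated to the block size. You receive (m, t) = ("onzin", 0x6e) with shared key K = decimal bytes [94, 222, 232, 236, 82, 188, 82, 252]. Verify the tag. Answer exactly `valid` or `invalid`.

Key decimal bytes [94, 222, 232, 236, 82, 188, 82, 252] = 5e de e8 ec 52 bc 52 fc is 8 bytes > B = 4, so hash it first: H(key) = 6c, then zero-pad to 4 bytes: K' = 6c 00 00 00.
K' ⊕ ipad = 5a 36 36 36; K' ⊕ opad = 30 5c 5c 5c.
Inner hash: sum = 90+54+54+54+111+110+122+105+110 = 810; mod 256 = 42 → 2a.
Outer hash (recomputed tag): sum = 48+92+92+92+42 = 366; mod 256 = 110 → 6e.
Recomputed tag = 6e; claimed = 6e → match.

valid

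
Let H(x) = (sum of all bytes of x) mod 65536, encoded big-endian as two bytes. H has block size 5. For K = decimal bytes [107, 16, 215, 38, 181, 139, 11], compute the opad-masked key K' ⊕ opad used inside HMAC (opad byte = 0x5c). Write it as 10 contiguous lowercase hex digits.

5e9f5c5c5c

Key decimal bytes [107, 16, 215, 38, 181, 139, 11] = 6b 10 d7 26 b5 8b 0b is 7 bytes > B = 5, so hash it first: H(key) = 02 c3, then zero-pad to 5 bytes: K' = 02 c3 00 00 00.
XOR each byte with 0x5c: 02⊕5c=5e, c3⊕5c=9f, 00⊕5c=5c, 00⊕5c=5c, 00⊕5c=5c.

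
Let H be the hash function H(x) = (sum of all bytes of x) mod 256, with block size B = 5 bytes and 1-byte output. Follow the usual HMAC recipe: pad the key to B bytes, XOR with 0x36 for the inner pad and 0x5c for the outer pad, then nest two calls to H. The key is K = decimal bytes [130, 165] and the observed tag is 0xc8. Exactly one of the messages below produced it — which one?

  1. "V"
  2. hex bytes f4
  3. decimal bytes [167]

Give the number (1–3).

2

Key decimal bytes [130, 165] = 82 a5 is 2 bytes ≤ B = 5; zero-pad to 5 bytes: K' = 82 a5 00 00 00.
K' ⊕ ipad = b4 93 36 36 36; K' ⊕ opad = de f9 5c 5c 5c.
m1: inner = H(b4 93 36 36 36 56) = 3f; tag = H(de f9 5c 5c 5c 3f) = 2a
m2: inner = H(b4 93 36 36 36 f4) = dd; tag = H(de f9 5c 5c 5c dd) = c8 ← matches
m3: inner = H(b4 93 36 36 36 a7) = 90; tag = H(de f9 5c 5c 5c 90) = 7b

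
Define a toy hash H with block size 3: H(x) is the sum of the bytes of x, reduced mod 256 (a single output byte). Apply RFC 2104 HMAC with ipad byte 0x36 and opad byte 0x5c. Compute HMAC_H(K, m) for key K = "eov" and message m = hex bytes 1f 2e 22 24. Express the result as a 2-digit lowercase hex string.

Key "eov" = 65 6f 76 is exactly B = 3 bytes: K' = 65 6f 76.
K' ⊕ ipad = 53 59 40.  K' ⊕ opad = 39 33 2a.
Inner input = (K'⊕ipad) ∥ m = 53 59 40 ∥ 1f 2e 22 24.
Inner hash: sum = 83+89+64+31+46+34+36 = 383; mod 256 = 127 → 7f.
Outer input = (K'⊕opad) ∥ inner = 39 33 2a ∥ 7f.
Outer hash (tag): sum = 57+51+42+127 = 277; mod 256 = 21 → 15.

15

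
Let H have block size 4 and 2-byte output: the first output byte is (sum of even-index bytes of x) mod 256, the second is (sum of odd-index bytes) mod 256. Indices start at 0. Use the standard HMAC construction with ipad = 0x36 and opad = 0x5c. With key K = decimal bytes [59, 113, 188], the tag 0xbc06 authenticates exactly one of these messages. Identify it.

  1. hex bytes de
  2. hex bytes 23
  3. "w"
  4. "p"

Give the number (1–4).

1

Key decimal bytes [59, 113, 188] = 3b 71 bc is 3 bytes ≤ B = 4; zero-pad to 4 bytes: K' = 3b 71 bc 00.
K' ⊕ ipad = 0d 47 8a 36; K' ⊕ opad = 67 2d e0 5c.
m1: inner = H(0d 47 8a 36 de) = 75 7d; tag = H(67 2d e0 5c 75 7d) = bc06 ← matches
m2: inner = H(0d 47 8a 36 23) = ba 7d; tag = H(67 2d e0 5c ba 7d) = 0106
m3: inner = H(0d 47 8a 36 77) = 0e 7d; tag = H(67 2d e0 5c 0e 7d) = 5506
m4: inner = H(0d 47 8a 36 70) = 07 7d; tag = H(67 2d e0 5c 07 7d) = 4e06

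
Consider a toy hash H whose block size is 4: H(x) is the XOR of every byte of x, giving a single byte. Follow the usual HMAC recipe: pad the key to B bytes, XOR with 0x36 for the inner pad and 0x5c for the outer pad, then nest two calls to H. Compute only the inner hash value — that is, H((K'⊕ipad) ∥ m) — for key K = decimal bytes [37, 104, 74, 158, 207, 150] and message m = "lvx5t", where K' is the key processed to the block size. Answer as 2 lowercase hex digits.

e3

Key decimal bytes [37, 104, 74, 158, 207, 150] = 25 68 4a 9e cf 96 is 6 bytes > B = 4, so hash it first: H(key) = c0, then zero-pad to 4 bytes: K' = c0 00 00 00.
K' ⊕ ipad = f6 36 36 36.
Inner input = f6 36 36 36 ∥ 6c 76 78 35 74.
Inner hash: XOR f6⊕36⊕36⊕36⊕6c⊕76⊕78⊕35⊕74 = e3.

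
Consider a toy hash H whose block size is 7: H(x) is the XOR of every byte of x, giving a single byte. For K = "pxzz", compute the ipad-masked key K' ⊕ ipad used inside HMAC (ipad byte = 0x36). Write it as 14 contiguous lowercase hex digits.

Key "pxzz" = 70 78 7a 7a is 4 bytes ≤ B = 7; zero-pad to 7 bytes: K' = 70 78 7a 7a 00 00 00.
XOR each byte with 0x36: 70⊕36=46, 78⊕36=4e, 7a⊕36=4c, 7a⊕36=4c, 00⊕36=36, 00⊕36=36, 00⊕36=36.

464e4c4c363636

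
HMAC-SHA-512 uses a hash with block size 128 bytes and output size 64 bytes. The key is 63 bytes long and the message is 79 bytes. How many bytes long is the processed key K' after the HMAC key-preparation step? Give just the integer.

Key is 63 ≤ 128 bytes, zero-padded: |K'| = 128.

128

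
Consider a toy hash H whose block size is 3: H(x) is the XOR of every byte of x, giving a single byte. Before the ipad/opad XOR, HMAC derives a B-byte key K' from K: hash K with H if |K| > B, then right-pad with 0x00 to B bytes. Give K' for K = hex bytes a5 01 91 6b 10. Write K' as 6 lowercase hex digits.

|K| = 5 > B = 3, so first hash the key.
H(K): XOR a5⊕01⊕91⊕6b⊕10 = 4e.
Zero-pad H(K) = 4e to 3 bytes: K' = 4e 00 00.

4e0000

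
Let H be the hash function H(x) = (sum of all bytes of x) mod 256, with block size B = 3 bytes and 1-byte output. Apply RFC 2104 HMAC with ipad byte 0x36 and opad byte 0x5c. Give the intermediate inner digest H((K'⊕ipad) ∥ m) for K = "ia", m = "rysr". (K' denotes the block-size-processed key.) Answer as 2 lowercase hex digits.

bc

Key "ia" = 69 61 is 2 bytes ≤ B = 3; zero-pad to 3 bytes: K' = 69 61 00.
K' ⊕ ipad = 5f 57 36.
Inner input = 5f 57 36 ∥ 72 79 73 72.
Inner hash: sum = 95+87+54+114+121+115+114 = 700; mod 256 = 188 → bc.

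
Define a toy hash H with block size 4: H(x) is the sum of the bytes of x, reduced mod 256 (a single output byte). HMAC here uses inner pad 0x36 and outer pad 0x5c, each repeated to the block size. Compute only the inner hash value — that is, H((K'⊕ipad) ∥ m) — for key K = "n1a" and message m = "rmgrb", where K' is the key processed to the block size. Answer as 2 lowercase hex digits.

06

Key "n1a" = 6e 31 61 is 3 bytes ≤ B = 4; zero-pad to 4 bytes: K' = 6e 31 61 00.
K' ⊕ ipad = 58 07 57 36.
Inner input = 58 07 57 36 ∥ 72 6d 67 72 62.
Inner hash: sum = 88+7+87+54+114+109+103+114+98 = 774; mod 256 = 6 → 06.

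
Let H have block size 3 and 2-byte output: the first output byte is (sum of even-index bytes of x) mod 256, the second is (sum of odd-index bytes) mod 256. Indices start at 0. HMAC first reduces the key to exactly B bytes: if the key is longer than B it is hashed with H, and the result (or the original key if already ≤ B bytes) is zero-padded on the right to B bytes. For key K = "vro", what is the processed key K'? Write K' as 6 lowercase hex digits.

76726f

Key "vro" = 76 72 6f is exactly B = 3 bytes: K' = 76 72 6f.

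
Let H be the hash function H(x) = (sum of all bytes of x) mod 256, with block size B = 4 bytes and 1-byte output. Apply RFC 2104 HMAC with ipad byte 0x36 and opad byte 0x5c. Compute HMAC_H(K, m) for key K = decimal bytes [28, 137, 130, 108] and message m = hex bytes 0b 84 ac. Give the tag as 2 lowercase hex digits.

55

Key decimal bytes [28, 137, 130, 108] = 1c 89 82 6c is exactly B = 4 bytes: K' = 1c 89 82 6c.
K' ⊕ ipad = 2a bf b4 5a.  K' ⊕ opad = 40 d5 de 30.
Inner input = (K'⊕ipad) ∥ m = 2a bf b4 5a ∥ 0b 84 ac.
Inner hash: sum = 42+191+180+90+11+132+172 = 818; mod 256 = 50 → 32.
Outer input = (K'⊕opad) ∥ inner = 40 d5 de 30 ∥ 32.
Outer hash (tag): sum = 64+213+222+48+50 = 597; mod 256 = 85 → 55.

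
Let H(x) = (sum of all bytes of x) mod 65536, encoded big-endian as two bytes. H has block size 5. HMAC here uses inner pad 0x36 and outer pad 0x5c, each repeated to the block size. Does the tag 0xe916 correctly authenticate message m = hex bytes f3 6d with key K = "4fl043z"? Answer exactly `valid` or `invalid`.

Key "4fl043z" = 34 66 6c 30 34 33 7a is 7 bytes > B = 5, so hash it first: H(key) = 02 17, then zero-pad to 5 bytes: K' = 02 17 00 00 00.
K' ⊕ ipad = 34 21 36 36 36; K' ⊕ opad = 5e 4b 5c 5c 5c.
Inner hash: sum = 52+33+54+54+54+243+109 = 599 → 02 57.
Outer hash (recomputed tag): sum = 94+75+92+92+92+2+87 = 534 → 02 16.
Recomputed tag = 0216; claimed = e916 → mismatch.

invalid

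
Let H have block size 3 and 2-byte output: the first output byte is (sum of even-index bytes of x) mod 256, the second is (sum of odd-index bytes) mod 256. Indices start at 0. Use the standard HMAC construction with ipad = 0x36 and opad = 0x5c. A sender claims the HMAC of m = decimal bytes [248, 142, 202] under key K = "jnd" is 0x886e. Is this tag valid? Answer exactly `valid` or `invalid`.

valid

Key "jnd" = 6a 6e 64 is exactly B = 3 bytes: K' = 6a 6e 64.
K' ⊕ ipad = 5c 58 52; K' ⊕ opad = 36 32 38.
Inner hash: even-index sum = 316 mod 256 = 60; odd-index sum = 538 mod 256 = 26 → 3c 1a.
Outer hash (recomputed tag): even-index sum = 136 mod 256 = 136; odd-index sum = 110 mod 256 = 110 → 88 6e.
Recomputed tag = 886e; claimed = 886e → match.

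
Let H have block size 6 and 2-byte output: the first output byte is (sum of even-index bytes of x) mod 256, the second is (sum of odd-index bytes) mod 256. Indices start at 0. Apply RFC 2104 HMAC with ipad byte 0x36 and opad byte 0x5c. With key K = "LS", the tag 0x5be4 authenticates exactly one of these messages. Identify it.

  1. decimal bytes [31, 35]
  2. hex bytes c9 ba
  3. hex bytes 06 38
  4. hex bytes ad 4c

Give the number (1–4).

4

Key "LS" = 4c 53 is 2 bytes ≤ B = 6; zero-pad to 6 bytes: K' = 4c 53 00 00 00 00.
K' ⊕ ipad = 7a 65 36 36 36 36; K' ⊕ opad = 10 0f 5c 5c 5c 5c.
m1: inner = H(7a 65 36 36 36 36 1f 23) = 05 f4; tag = H(10 0f 5c 5c 5c 5c 05 f4) = cdbb
m2: inner = H(7a 65 36 36 36 36 c9 ba) = af 8b; tag = H(10 0f 5c 5c 5c 5c af 8b) = 7752
m3: inner = H(7a 65 36 36 36 36 06 38) = ec 09; tag = H(10 0f 5c 5c 5c 5c ec 09) = b4d0
m4: inner = H(7a 65 36 36 36 36 ad 4c) = 93 1d; tag = H(10 0f 5c 5c 5c 5c 93 1d) = 5be4 ← matches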